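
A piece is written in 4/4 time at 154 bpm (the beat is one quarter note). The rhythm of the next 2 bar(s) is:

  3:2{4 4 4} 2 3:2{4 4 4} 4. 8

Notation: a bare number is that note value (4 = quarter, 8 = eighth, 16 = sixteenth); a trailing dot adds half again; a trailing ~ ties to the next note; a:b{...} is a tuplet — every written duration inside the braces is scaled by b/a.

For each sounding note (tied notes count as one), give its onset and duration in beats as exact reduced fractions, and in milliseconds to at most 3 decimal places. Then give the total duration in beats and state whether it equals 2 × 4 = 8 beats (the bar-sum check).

1) 0.0ms=0b +259.74ms=2/3b
2) 259.74ms=2/3b +259.74ms=2/3b
3) 519.481ms=4/3b +259.74ms=2/3b
4) 779.221ms=2b +779.221ms=2b
5) 1558.442ms=4b +259.74ms=2/3b
6) 1818.182ms=14/3b +259.74ms=2/3b
7) 2077.922ms=16/3b +259.74ms=2/3b
8) 2337.662ms=6b +584.416ms=3/2b
9) 2922.078ms=15/2b +194.805ms=1/2b
Σ=8b of 8 (154bpm 4/4) — PASS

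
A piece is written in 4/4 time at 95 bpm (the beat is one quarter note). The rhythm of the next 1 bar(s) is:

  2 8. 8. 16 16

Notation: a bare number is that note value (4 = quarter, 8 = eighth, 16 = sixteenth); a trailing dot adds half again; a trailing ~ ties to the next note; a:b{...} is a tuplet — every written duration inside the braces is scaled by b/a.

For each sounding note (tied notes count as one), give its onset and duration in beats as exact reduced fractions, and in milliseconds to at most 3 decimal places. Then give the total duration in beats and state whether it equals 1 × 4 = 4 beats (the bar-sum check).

1) 0.0ms=0b +1263.158ms=2b
2) 1263.158ms=2b +473.684ms=3/4b
3) 1736.842ms=11/4b +473.684ms=3/4b
4) 2210.526ms=7/2b +157.895ms=1/4b
5) 2368.421ms=15/4b +157.895ms=1/4b
Σ=4b of 4 (95bpm 4/4) — PASS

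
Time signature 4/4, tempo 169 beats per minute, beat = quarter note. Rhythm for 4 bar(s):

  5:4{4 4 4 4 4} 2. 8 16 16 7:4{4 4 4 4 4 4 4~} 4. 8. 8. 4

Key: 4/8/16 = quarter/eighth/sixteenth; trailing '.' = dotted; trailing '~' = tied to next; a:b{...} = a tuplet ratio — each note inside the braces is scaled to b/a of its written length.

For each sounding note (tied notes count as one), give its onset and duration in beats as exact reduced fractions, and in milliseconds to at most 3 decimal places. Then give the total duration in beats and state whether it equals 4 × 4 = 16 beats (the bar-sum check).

1) 0.0ms=0b +284.024ms=4/5b
2) 284.024ms=4/5b +284.024ms=4/5b
3) 568.047ms=8/5b +284.024ms=4/5b
4) 852.071ms=12/5b +284.024ms=4/5b
5) 1136.095ms=16/5b +284.024ms=4/5b
6) 1420.118ms=4b +1065.089ms=3b
7) 2485.207ms=7b +177.515ms=1/2b
8) 2662.722ms=15/2b +88.757ms=1/4b
9) 2751.479ms=31/4b +88.757ms=1/4b
10) 2840.237ms=8b +202.874ms=4/7b
11) 3043.111ms=60/7b +202.874ms=4/7b
12) 3245.985ms=64/7b +202.874ms=4/7b
13) 3448.859ms=68/7b +202.874ms=4/7b
14) 3651.733ms=72/7b +202.874ms=4/7b
15) 3854.607ms=76/7b +202.874ms=4/7b
16) 4057.481ms=80/7b +735.418ms=29/14b
17) 4792.899ms=27/2b +266.272ms=3/4b
18) 5059.172ms=57/4b +266.272ms=3/4b
19) 5325.444ms=15b +355.03ms=1b
Σ=16b of 16 (169bpm 4/4) — PASS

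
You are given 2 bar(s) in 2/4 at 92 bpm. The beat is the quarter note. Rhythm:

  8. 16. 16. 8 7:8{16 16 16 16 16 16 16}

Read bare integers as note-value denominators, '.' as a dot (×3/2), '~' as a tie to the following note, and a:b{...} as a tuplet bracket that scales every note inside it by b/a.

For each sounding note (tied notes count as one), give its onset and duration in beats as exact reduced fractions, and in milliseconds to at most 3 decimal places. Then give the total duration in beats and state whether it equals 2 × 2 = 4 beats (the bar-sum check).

1) 0.0ms=0b +489.13ms=3/4b
2) 489.13ms=3/4b +244.565ms=3/8b
3) 733.696ms=9/8b +244.565ms=3/8b
4) 978.261ms=3/2b +326.087ms=1/2b
5) 1304.348ms=2b +186.335ms=2/7b
6) 1490.683ms=16/7b +186.335ms=2/7b
7) 1677.019ms=18/7b +186.335ms=2/7b
8) 1863.354ms=20/7b +186.335ms=2/7b
9) 2049.689ms=22/7b +186.335ms=2/7b
10) 2236.025ms=24/7b +186.335ms=2/7b
11) 2422.36ms=26/7b +186.335ms=2/7b
Σ=4b of 4 (92bpm 2/4) — PASS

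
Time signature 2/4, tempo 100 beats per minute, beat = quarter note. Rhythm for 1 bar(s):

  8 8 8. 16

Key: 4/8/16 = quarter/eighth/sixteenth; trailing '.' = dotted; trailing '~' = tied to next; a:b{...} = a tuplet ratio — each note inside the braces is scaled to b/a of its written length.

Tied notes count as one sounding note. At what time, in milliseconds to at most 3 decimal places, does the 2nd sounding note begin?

1. 0.0ms @ 0 + 300.0ms (1/2)
2. 300.0ms @ 1/2 + 300.0ms (1/2)
3. 600.0ms @ 1 + 450.0ms (3/4)
4. 1050.0ms @ 7/4 + 150.0ms (1/4)

note 2 onset = 1/2b = 300.0ms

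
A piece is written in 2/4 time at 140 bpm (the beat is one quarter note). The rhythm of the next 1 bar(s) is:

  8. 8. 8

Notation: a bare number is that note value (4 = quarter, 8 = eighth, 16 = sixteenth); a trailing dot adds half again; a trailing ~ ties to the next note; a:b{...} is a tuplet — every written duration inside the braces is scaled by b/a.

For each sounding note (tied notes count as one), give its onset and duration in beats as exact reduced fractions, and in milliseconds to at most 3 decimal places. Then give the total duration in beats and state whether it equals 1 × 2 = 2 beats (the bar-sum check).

1) 0.0ms=0b +321.429ms=3/4b
2) 321.429ms=3/4b +321.429ms=3/4b
3) 642.857ms=3/2b +214.286ms=1/2b
Σ=2b of 2 (140bpm 2/4) — PASS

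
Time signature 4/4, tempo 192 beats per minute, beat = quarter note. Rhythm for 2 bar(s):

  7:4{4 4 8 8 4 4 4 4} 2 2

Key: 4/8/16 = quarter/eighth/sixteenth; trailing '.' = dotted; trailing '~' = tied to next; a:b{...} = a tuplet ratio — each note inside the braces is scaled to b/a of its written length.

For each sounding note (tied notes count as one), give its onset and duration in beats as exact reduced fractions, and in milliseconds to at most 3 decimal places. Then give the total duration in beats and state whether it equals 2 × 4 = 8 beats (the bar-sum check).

1) 0.0ms=0b +178.571ms=4/7b
2) 178.571ms=4/7b +178.571ms=4/7b
3) 357.143ms=8/7b +89.286ms=2/7b
4) 446.429ms=10/7b +89.286ms=2/7b
5) 535.714ms=12/7b +178.571ms=4/7b
6) 714.286ms=16/7b +178.571ms=4/7b
7) 892.857ms=20/7b +178.571ms=4/7b
8) 1071.429ms=24/7b +178.571ms=4/7b
9) 1250.0ms=4b +625.0ms=2b
10) 1875.0ms=6b +625.0ms=2b
Σ=8b of 8 (192bpm 4/4) — PASS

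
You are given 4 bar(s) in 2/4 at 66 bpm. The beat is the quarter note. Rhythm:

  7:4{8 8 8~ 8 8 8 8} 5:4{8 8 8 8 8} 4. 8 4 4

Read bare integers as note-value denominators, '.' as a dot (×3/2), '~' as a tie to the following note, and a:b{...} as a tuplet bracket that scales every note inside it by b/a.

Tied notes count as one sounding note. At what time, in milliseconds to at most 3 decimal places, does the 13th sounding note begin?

note 13 onset = 11/2b = 5000.0ms

1. 0.0ms @ 0 + 259.74ms (2/7)
2. 259.74ms @ 2/7 + 259.74ms (2/7)
3. 519.481ms @ 4/7 + 519.481ms (4/7)
4. 1038.961ms @ 8/7 + 259.74ms (2/7)
5. 1298.701ms @ 10/7 + 259.74ms (2/7)
6. 1558.442ms @ 12/7 + 259.74ms (2/7)
7. 1818.182ms @ 2 + 363.636ms (2/5)
8. 2181.818ms @ 12/5 + 363.636ms (2/5)
9. 2545.455ms @ 14/5 + 363.636ms (2/5)
10. 2909.091ms @ 16/5 + 363.636ms (2/5)
11. 3272.727ms @ 18/5 + 363.636ms (2/5)
12. 3636.364ms @ 4 + 1363.636ms (3/2)
13. 5000.0ms @ 11/2 + 454.545ms (1/2)
14. 5454.545ms @ 6 + 909.091ms (1)
15. 6363.636ms @ 7 + 909.091ms (1)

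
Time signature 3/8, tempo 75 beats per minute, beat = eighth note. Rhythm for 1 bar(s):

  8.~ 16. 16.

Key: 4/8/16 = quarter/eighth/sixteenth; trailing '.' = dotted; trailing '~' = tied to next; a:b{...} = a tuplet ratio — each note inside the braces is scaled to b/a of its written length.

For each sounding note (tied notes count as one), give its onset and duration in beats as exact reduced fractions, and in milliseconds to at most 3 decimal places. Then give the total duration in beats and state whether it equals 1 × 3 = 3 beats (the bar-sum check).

1) 0.0ms=0b +1800.0ms=9/4b
2) 1800.0ms=9/4b +600.0ms=3/4b
Σ=3b of 3 (75bpm 3/8) — PASS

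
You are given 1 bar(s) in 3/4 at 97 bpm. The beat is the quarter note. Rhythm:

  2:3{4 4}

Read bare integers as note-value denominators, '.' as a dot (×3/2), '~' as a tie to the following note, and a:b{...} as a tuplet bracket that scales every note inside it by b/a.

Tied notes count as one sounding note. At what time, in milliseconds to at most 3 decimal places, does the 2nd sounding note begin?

1. 0.0ms @ 0 + 927.835ms (3/2)
2. 927.835ms @ 3/2 + 927.835ms (3/2)

note 2 onset = 3/2b = 927.835ms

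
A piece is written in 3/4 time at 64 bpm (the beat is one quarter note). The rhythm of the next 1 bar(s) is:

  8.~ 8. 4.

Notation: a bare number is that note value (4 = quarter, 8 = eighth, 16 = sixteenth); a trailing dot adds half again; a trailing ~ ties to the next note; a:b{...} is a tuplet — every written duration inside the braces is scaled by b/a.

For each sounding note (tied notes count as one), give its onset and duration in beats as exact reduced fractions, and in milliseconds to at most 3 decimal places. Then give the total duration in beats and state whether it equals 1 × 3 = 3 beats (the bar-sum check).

1) 0.0ms=0b +1406.25ms=3/2b
2) 1406.25ms=3/2b +1406.25ms=3/2b
Σ=3b of 3 (64bpm 3/4) — PASS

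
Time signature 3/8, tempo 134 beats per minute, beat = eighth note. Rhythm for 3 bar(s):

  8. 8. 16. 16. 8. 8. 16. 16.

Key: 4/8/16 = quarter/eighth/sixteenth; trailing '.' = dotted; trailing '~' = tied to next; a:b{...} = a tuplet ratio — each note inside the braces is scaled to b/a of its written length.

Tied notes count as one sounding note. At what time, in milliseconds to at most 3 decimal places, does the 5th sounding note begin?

note 5 onset = 9/2b = 2014.925ms

1. 0.0ms @ 0 + 671.642ms (3/2)
2. 671.642ms @ 3/2 + 671.642ms (3/2)
3. 1343.284ms @ 3 + 335.821ms (3/4)
4. 1679.104ms @ 15/4 + 335.821ms (3/4)
5. 2014.925ms @ 9/2 + 671.642ms (3/2)
6. 2686.567ms @ 6 + 671.642ms (3/2)
7. 3358.209ms @ 15/2 + 335.821ms (3/4)
8. 3694.03ms @ 33/4 + 335.821ms (3/4)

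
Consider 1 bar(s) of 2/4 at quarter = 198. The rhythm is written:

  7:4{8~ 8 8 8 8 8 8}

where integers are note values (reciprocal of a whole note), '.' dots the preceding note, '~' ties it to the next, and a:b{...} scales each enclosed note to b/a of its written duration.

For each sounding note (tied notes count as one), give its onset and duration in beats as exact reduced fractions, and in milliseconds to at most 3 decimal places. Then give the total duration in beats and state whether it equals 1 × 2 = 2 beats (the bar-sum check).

1) 0.0ms=0b +173.16ms=4/7b
2) 173.16ms=4/7b +86.58ms=2/7b
3) 259.74ms=6/7b +86.58ms=2/7b
4) 346.32ms=8/7b +86.58ms=2/7b
5) 432.9ms=10/7b +86.58ms=2/7b
6) 519.481ms=12/7b +86.58ms=2/7b
Σ=2b of 2 (198bpm 2/4) — PASS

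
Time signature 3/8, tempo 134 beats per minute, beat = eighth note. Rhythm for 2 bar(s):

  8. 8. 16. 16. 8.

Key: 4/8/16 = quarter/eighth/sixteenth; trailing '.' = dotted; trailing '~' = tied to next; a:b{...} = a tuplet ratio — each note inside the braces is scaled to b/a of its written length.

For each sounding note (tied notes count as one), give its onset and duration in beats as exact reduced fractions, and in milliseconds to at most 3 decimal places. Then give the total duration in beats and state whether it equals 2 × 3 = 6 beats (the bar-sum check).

1) 0.0ms=0b +671.642ms=3/2b
2) 671.642ms=3/2b +671.642ms=3/2b
3) 1343.284ms=3b +335.821ms=3/4b
4) 1679.104ms=15/4b +335.821ms=3/4b
5) 2014.925ms=9/2b +671.642ms=3/2b
Σ=6b of 6 (134bpm 3/8) — PASS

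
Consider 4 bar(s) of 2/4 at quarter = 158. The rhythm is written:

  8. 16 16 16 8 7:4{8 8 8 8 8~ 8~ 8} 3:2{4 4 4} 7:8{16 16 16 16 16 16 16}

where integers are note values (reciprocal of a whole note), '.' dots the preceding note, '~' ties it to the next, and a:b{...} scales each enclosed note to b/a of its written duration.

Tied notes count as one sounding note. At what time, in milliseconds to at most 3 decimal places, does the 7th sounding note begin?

1. 0.0ms @ 0 + 284.81ms (3/4)
2. 284.81ms @ 3/4 + 94.937ms (1/4)
3. 379.747ms @ 1 + 94.937ms (1/4)
4. 474.684ms @ 5/4 + 94.937ms (1/4)
5. 569.62ms @ 3/2 + 189.873ms (1/2)
6. 759.494ms @ 2 + 108.499ms (2/7)
7. 867.993ms @ 16/7 + 108.499ms (2/7)
8. 976.492ms @ 18/7 + 108.499ms (2/7)
9. 1084.991ms @ 20/7 + 108.499ms (2/7)
10. 1193.49ms @ 22/7 + 325.497ms (6/7)
11. 1518.987ms @ 4 + 253.165ms (2/3)
12. 1772.152ms @ 14/3 + 253.165ms (2/3)
13. 2025.316ms @ 16/3 + 253.165ms (2/3)
14. 2278.481ms @ 6 + 108.499ms (2/7)
15. 2386.98ms @ 44/7 + 108.499ms (2/7)
16. 2495.479ms @ 46/7 + 108.499ms (2/7)
17. 2603.978ms @ 48/7 + 108.499ms (2/7)
18. 2712.477ms @ 50/7 + 108.499ms (2/7)
19. 2820.976ms @ 52/7 + 108.499ms (2/7)
20. 2929.476ms @ 54/7 + 108.499ms (2/7)

note 7 onset = 16/7b = 867.993ms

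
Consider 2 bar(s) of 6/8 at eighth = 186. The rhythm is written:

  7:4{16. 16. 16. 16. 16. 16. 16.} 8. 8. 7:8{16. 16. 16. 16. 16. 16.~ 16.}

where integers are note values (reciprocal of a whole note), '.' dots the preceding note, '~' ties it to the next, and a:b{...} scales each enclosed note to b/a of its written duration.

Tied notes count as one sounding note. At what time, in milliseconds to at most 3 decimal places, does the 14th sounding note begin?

note 14 onset = 66/7b = 3041.475ms

1. 0.0ms @ 0 + 138.249ms (3/7)
2. 138.249ms @ 3/7 + 138.249ms (3/7)
3. 276.498ms @ 6/7 + 138.249ms (3/7)
4. 414.747ms @ 9/7 + 138.249ms (3/7)
5. 552.995ms @ 12/7 + 138.249ms (3/7)
6. 691.244ms @ 15/7 + 138.249ms (3/7)
7. 829.493ms @ 18/7 + 138.249ms (3/7)
8. 967.742ms @ 3 + 483.871ms (3/2)
9. 1451.613ms @ 9/2 + 483.871ms (3/2)
10. 1935.484ms @ 6 + 276.498ms (6/7)
11. 2211.982ms @ 48/7 + 276.498ms (6/7)
12. 2488.479ms @ 54/7 + 276.498ms (6/7)
13. 2764.977ms @ 60/7 + 276.498ms (6/7)
14. 3041.475ms @ 66/7 + 276.498ms (6/7)
15. 3317.972ms @ 72/7 + 552.995ms (12/7)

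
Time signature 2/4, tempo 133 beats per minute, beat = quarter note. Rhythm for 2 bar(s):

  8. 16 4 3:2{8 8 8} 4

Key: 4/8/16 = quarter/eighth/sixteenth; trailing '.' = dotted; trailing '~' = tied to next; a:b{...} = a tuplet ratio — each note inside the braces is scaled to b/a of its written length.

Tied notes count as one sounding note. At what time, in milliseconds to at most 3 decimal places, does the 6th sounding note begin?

1. 0.0ms @ 0 + 338.346ms (3/4)
2. 338.346ms @ 3/4 + 112.782ms (1/4)
3. 451.128ms @ 1 + 451.128ms (1)
4. 902.256ms @ 2 + 150.376ms (1/3)
5. 1052.632ms @ 7/3 + 150.376ms (1/3)
6. 1203.008ms @ 8/3 + 150.376ms (1/3)
7. 1353.383ms @ 3 + 451.128ms (1)

note 6 onset = 8/3b = 1203.008ms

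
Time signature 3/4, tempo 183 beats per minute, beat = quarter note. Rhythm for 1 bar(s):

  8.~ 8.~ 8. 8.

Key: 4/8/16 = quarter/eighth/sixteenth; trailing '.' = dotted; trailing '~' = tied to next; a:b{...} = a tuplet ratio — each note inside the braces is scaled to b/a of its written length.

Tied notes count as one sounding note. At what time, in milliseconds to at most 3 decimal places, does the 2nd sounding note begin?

note 2 onset = 9/4b = 737.705ms

1. 0.0ms @ 0 + 737.705ms (9/4)
2. 737.705ms @ 9/4 + 245.902ms (3/4)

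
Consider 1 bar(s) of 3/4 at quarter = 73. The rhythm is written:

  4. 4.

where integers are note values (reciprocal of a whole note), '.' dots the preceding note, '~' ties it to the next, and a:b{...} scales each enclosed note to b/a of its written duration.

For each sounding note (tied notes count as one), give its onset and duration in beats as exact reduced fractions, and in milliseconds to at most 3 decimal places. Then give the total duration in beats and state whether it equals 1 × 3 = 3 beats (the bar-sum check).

1) 0.0ms=0b +1232.877ms=3/2b
2) 1232.877ms=3/2b +1232.877ms=3/2b
Σ=3b of 3 (73bpm 3/4) — PASS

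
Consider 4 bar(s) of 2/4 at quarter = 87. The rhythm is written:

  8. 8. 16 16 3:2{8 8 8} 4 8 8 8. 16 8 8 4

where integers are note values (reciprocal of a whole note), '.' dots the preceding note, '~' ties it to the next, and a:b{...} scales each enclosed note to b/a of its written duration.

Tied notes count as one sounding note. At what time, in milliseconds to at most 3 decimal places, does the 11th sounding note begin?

1. 0.0ms @ 0 + 517.241ms (3/4)
2. 517.241ms @ 3/4 + 517.241ms (3/4)
3. 1034.483ms @ 3/2 + 172.414ms (1/4)
4. 1206.897ms @ 7/4 + 172.414ms (1/4)
5. 1379.31ms @ 2 + 229.885ms (1/3)
6. 1609.195ms @ 7/3 + 229.885ms (1/3)
7. 1839.08ms @ 8/3 + 229.885ms (1/3)
8. 2068.966ms @ 3 + 689.655ms (1)
9. 2758.621ms @ 4 + 344.828ms (1/2)
10. 3103.448ms @ 9/2 + 344.828ms (1/2)
11. 3448.276ms @ 5 + 517.241ms (3/4)
12. 3965.517ms @ 23/4 + 172.414ms (1/4)
13. 4137.931ms @ 6 + 344.828ms (1/2)
14. 4482.759ms @ 13/2 + 344.828ms (1/2)
15. 4827.586ms @ 7 + 689.655ms (1)

note 11 onset = 5b = 3448.276ms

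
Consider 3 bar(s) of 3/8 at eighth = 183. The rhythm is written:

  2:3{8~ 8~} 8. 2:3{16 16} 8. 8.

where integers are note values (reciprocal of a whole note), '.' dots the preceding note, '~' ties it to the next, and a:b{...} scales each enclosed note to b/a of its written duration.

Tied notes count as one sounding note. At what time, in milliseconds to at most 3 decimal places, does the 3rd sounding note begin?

1. 0.0ms @ 0 + 1475.41ms (9/2)
2. 1475.41ms @ 9/2 + 245.902ms (3/4)
3. 1721.311ms @ 21/4 + 245.902ms (3/4)
4. 1967.213ms @ 6 + 491.803ms (3/2)
5. 2459.016ms @ 15/2 + 491.803ms (3/2)

note 3 onset = 21/4b = 1721.311ms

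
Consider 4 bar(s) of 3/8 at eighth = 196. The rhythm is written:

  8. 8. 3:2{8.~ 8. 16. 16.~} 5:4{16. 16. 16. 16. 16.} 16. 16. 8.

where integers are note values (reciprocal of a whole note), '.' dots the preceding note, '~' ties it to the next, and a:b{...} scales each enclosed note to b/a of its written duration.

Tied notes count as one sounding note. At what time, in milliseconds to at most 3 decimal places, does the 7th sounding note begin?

1. 0.0ms @ 0 + 459.184ms (3/2)
2. 459.184ms @ 3/2 + 459.184ms (3/2)
3. 918.367ms @ 3 + 612.245ms (2)
4. 1530.612ms @ 5 + 153.061ms (1/2)
5. 1683.673ms @ 11/2 + 336.735ms (11/10)
6. 2020.408ms @ 33/5 + 183.673ms (3/5)
7. 2204.082ms @ 36/5 + 183.673ms (3/5)
8. 2387.755ms @ 39/5 + 183.673ms (3/5)
9. 2571.429ms @ 42/5 + 183.673ms (3/5)
10. 2755.102ms @ 9 + 229.592ms (3/4)
11. 2984.694ms @ 39/4 + 229.592ms (3/4)
12. 3214.286ms @ 21/2 + 459.184ms (3/2)

note 7 onset = 36/5b = 2204.082ms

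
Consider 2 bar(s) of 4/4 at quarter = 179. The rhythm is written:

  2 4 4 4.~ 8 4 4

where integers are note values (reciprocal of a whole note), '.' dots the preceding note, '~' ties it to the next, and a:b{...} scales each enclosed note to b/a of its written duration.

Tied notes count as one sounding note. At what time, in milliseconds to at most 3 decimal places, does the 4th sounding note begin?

1. 0.0ms @ 0 + 670.391ms (2)
2. 670.391ms @ 2 + 335.196ms (1)
3. 1005.587ms @ 3 + 335.196ms (1)
4. 1340.782ms @ 4 + 670.391ms (2)
5. 2011.173ms @ 6 + 335.196ms (1)
6. 2346.369ms @ 7 + 335.196ms (1)

note 4 onset = 4b = 1340.782ms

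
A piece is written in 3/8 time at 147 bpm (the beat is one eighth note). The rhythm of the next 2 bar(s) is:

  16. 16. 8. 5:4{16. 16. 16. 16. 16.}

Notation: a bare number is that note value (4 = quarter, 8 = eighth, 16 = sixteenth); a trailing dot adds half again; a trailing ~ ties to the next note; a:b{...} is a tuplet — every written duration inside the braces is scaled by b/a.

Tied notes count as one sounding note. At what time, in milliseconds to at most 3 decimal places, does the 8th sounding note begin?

1. 0.0ms @ 0 + 306.122ms (3/4)
2. 306.122ms @ 3/4 + 306.122ms (3/4)
3. 612.245ms @ 3/2 + 612.245ms (3/2)
4. 1224.49ms @ 3 + 244.898ms (3/5)
5. 1469.388ms @ 18/5 + 244.898ms (3/5)
6. 1714.286ms @ 21/5 + 244.898ms (3/5)
7. 1959.184ms @ 24/5 + 244.898ms (3/5)
8. 2204.082ms @ 27/5 + 244.898ms (3/5)

note 8 onset = 27/5b = 2204.082ms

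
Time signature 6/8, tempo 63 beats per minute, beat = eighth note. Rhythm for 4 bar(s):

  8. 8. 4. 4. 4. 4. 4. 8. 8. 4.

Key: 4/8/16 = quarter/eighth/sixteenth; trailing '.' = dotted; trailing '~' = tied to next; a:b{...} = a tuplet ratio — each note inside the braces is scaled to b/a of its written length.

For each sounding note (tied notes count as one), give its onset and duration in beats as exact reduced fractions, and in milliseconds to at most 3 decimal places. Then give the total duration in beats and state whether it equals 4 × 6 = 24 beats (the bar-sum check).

1) 0.0ms=0b +1428.571ms=3/2b
2) 1428.571ms=3/2b +1428.571ms=3/2b
3) 2857.143ms=3b +2857.143ms=3b
4) 5714.286ms=6b +2857.143ms=3b
5) 8571.429ms=9b +2857.143ms=3b
6) 11428.571ms=12b +2857.143ms=3b
7) 14285.714ms=15b +2857.143ms=3b
8) 17142.857ms=18b +1428.571ms=3/2b
9) 18571.429ms=39/2b +1428.571ms=3/2b
10) 20000.0ms=21b +2857.143ms=3b
Σ=24b of 24 (63bpm 6/8) — PASS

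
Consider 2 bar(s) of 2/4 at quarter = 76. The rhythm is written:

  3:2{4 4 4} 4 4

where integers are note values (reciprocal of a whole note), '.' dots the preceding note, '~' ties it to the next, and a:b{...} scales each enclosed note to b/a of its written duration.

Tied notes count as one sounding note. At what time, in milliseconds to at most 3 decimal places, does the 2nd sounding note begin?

note 2 onset = 2/3b = 526.316ms

1. 0.0ms @ 0 + 526.316ms (2/3)
2. 526.316ms @ 2/3 + 526.316ms (2/3)
3. 1052.632ms @ 4/3 + 526.316ms (2/3)
4. 1578.947ms @ 2 + 789.474ms (1)
5. 2368.421ms @ 3 + 789.474ms (1)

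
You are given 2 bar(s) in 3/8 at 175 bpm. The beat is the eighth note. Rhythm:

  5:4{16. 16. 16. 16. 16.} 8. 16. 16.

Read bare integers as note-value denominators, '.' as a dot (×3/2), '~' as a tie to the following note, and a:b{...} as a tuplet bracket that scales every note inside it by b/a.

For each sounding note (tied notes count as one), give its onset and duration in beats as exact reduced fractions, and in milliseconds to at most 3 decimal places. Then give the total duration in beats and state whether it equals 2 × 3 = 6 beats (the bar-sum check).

1) 0.0ms=0b +205.714ms=3/5b
2) 205.714ms=3/5b +205.714ms=3/5b
3) 411.429ms=6/5b +205.714ms=3/5b
4) 617.143ms=9/5b +205.714ms=3/5b
5) 822.857ms=12/5b +205.714ms=3/5b
6) 1028.571ms=3b +514.286ms=3/2b
7) 1542.857ms=9/2b +257.143ms=3/4b
8) 1800.0ms=21/4b +257.143ms=3/4b
Σ=6b of 6 (175bpm 3/8) — PASS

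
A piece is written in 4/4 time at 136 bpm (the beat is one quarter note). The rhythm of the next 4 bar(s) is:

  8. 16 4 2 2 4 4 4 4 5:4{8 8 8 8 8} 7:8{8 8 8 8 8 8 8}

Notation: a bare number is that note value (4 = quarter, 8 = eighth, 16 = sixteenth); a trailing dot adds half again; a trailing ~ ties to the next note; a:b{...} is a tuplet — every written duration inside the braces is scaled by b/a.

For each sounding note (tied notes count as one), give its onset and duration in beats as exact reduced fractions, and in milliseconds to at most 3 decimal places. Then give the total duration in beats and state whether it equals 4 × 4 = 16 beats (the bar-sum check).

1) 0.0ms=0b +330.882ms=3/4b
2) 330.882ms=3/4b +110.294ms=1/4b
3) 441.176ms=1b +441.176ms=1b
4) 882.353ms=2b +882.353ms=2b
5) 1764.706ms=4b +882.353ms=2b
6) 2647.059ms=6b +441.176ms=1b
7) 3088.235ms=7b +441.176ms=1b
8) 3529.412ms=8b +441.176ms=1b
9) 3970.588ms=9b +441.176ms=1b
10) 4411.765ms=10b +176.471ms=2/5b
11) 4588.235ms=52/5b +176.471ms=2/5b
12) 4764.706ms=54/5b +176.471ms=2/5b
13) 4941.176ms=56/5b +176.471ms=2/5b
14) 5117.647ms=58/5b +176.471ms=2/5b
15) 5294.118ms=12b +252.101ms=4/7b
16) 5546.218ms=88/7b +252.101ms=4/7b
17) 5798.319ms=92/7b +252.101ms=4/7b
18) 6050.42ms=96/7b +252.101ms=4/7b
19) 6302.521ms=100/7b +252.101ms=4/7b
20) 6554.622ms=104/7b +252.101ms=4/7b
21) 6806.723ms=108/7b +252.101ms=4/7b
Σ=16b of 16 (136bpm 4/4) — PASS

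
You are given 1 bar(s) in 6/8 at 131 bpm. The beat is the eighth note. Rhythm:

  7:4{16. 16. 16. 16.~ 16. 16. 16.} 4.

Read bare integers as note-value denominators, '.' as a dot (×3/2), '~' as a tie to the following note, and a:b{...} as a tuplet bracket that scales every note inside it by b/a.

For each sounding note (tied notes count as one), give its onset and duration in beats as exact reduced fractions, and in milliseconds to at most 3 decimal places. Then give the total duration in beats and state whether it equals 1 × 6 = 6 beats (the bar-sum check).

1) 0.0ms=0b +196.292ms=3/7b
2) 196.292ms=3/7b +196.292ms=3/7b
3) 392.585ms=6/7b +196.292ms=3/7b
4) 588.877ms=9/7b +392.585ms=6/7b
5) 981.461ms=15/7b +196.292ms=3/7b
6) 1177.754ms=18/7b +196.292ms=3/7b
7) 1374.046ms=3b +1374.046ms=3b
Σ=6b of 6 (131bpm 6/8) — PASS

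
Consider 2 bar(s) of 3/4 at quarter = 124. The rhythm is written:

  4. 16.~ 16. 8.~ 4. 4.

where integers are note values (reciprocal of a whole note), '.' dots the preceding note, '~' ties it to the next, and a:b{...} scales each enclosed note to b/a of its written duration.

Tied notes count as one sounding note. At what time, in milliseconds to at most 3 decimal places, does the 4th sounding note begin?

1. 0.0ms @ 0 + 725.806ms (3/2)
2. 725.806ms @ 3/2 + 362.903ms (3/4)
3. 1088.71ms @ 9/4 + 1088.71ms (9/4)
4. 2177.419ms @ 9/2 + 725.806ms (3/2)

note 4 onset = 9/2b = 2177.419ms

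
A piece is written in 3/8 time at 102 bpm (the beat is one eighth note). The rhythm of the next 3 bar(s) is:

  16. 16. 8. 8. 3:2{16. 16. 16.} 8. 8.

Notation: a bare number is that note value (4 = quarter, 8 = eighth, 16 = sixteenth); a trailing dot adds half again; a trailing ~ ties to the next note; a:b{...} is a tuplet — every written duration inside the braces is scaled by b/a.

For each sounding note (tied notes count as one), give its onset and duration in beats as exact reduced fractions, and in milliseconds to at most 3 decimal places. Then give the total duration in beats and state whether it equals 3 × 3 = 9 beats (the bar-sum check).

1) 0.0ms=0b +441.176ms=3/4b
2) 441.176ms=3/4b +441.176ms=3/4b
3) 882.353ms=3/2b +882.353ms=3/2b
4) 1764.706ms=3b +882.353ms=3/2b
5) 2647.059ms=9/2b +294.118ms=1/2b
6) 2941.176ms=5b +294.118ms=1/2b
7) 3235.294ms=11/2b +294.118ms=1/2b
8) 3529.412ms=6b +882.353ms=3/2b
9) 4411.765ms=15/2b +882.353ms=3/2b
Σ=9b of 9 (102bpm 3/8) — PASS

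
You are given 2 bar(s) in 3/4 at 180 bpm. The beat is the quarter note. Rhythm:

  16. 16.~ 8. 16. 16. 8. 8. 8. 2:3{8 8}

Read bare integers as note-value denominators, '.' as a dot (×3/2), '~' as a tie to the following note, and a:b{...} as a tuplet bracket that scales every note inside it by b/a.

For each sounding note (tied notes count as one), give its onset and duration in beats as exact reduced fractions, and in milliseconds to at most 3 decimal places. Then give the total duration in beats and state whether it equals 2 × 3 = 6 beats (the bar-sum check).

1) 0.0ms=0b +125.0ms=3/8b
2) 125.0ms=3/8b +375.0ms=9/8b
3) 500.0ms=3/2b +125.0ms=3/8b
4) 625.0ms=15/8b +125.0ms=3/8b
5) 750.0ms=9/4b +250.0ms=3/4b
6) 1000.0ms=3b +250.0ms=3/4b
7) 1250.0ms=15/4b +250.0ms=3/4b
8) 1500.0ms=9/2b +250.0ms=3/4b
9) 1750.0ms=21/4b +250.0ms=3/4b
Σ=6b of 6 (180bpm 3/4) — PASS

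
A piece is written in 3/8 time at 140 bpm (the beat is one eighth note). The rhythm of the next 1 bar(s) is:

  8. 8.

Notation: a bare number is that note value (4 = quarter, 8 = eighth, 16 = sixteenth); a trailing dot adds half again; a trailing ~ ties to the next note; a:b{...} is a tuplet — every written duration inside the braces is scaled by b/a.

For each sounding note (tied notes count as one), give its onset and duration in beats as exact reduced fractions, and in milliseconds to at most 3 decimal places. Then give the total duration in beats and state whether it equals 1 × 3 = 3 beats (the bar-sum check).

1) 0.0ms=0b +642.857ms=3/2b
2) 642.857ms=3/2b +642.857ms=3/2b
Σ=3b of 3 (140bpm 3/8) — PASS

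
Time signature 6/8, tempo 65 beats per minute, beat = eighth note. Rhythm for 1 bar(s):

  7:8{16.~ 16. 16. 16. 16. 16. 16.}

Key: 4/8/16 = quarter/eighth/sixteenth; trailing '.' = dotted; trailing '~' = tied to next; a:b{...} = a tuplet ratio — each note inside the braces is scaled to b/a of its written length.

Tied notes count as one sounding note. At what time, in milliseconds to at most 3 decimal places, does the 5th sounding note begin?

1. 0.0ms @ 0 + 1582.418ms (12/7)
2. 1582.418ms @ 12/7 + 791.209ms (6/7)
3. 2373.626ms @ 18/7 + 791.209ms (6/7)
4. 3164.835ms @ 24/7 + 791.209ms (6/7)
5. 3956.044ms @ 30/7 + 791.209ms (6/7)
6. 4747.253ms @ 36/7 + 791.209ms (6/7)

note 5 onset = 30/7b = 3956.044ms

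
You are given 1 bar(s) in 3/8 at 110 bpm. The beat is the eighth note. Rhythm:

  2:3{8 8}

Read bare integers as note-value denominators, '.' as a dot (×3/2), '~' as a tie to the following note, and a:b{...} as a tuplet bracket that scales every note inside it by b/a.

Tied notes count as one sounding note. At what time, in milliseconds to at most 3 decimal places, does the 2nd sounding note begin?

note 2 onset = 3/2b = 818.182ms

1. 0.0ms @ 0 + 818.182ms (3/2)
2. 818.182ms @ 3/2 + 818.182ms (3/2)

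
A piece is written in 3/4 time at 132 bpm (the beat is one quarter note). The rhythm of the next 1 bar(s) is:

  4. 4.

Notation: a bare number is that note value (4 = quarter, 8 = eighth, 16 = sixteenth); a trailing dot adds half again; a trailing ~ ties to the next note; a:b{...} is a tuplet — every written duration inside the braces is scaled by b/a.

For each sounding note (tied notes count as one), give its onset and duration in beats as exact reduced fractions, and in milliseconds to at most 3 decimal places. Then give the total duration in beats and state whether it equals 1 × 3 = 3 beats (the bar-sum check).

1) 0.0ms=0b +681.818ms=3/2b
2) 681.818ms=3/2b +681.818ms=3/2b
Σ=3b of 3 (132bpm 3/4) — PASS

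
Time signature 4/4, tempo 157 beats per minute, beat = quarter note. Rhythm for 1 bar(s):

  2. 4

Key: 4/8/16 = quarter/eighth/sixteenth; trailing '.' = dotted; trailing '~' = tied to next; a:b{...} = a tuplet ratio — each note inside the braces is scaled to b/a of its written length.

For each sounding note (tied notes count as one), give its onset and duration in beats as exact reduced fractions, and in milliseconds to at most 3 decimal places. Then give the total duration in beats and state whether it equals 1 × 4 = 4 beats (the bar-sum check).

1) 0.0ms=0b +1146.497ms=3b
2) 1146.497ms=3b +382.166ms=1b
Σ=4b of 4 (157bpm 4/4) — PASS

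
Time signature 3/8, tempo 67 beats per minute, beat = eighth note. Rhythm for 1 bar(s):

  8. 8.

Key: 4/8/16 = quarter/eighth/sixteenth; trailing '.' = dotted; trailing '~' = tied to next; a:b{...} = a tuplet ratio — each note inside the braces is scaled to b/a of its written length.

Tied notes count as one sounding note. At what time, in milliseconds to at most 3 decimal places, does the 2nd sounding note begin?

1. 0.0ms @ 0 + 1343.284ms (3/2)
2. 1343.284ms @ 3/2 + 1343.284ms (3/2)

note 2 onset = 3/2b = 1343.284ms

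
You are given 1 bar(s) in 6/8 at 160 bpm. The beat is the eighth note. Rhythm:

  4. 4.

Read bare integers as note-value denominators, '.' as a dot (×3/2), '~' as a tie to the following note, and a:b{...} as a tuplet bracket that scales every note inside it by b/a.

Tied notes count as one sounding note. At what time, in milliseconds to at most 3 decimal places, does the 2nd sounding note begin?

note 2 onset = 3b = 1125.0ms

1. 0.0ms @ 0 + 1125.0ms (3)
2. 1125.0ms @ 3 + 1125.0ms (3)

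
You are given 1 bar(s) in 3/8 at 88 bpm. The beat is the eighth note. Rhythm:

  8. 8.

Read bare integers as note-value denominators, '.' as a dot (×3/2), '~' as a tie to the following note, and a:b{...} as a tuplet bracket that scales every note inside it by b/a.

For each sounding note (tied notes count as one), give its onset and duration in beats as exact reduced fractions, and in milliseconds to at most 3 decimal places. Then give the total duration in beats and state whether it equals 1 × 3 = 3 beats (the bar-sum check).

1) 0.0ms=0b +1022.727ms=3/2b
2) 1022.727ms=3/2b +1022.727ms=3/2b
Σ=3b of 3 (88bpm 3/8) — PASS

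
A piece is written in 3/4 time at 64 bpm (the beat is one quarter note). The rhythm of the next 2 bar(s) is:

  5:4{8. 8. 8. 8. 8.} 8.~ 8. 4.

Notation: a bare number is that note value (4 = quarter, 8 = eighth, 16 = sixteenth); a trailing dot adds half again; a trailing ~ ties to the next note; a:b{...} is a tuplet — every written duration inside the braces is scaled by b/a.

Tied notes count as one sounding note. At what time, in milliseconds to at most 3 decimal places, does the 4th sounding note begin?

note 4 onset = 9/5b = 1687.5ms

1. 0.0ms @ 0 + 562.5ms (3/5)
2. 562.5ms @ 3/5 + 562.5ms (3/5)
3. 1125.0ms @ 6/5 + 562.5ms (3/5)
4. 1687.5ms @ 9/5 + 562.5ms (3/5)
5. 2250.0ms @ 12/5 + 562.5ms (3/5)
6. 2812.5ms @ 3 + 1406.25ms (3/2)
7. 4218.75ms @ 9/2 + 1406.25ms (3/2)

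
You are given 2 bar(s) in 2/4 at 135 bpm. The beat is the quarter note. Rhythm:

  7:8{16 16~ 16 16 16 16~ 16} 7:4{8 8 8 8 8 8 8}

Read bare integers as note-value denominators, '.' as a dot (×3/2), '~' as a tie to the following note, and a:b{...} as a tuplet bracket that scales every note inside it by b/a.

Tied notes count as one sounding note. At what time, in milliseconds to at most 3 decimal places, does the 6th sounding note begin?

1. 0.0ms @ 0 + 126.984ms (2/7)
2. 126.984ms @ 2/7 + 253.968ms (4/7)
3. 380.952ms @ 6/7 + 126.984ms (2/7)
4. 507.937ms @ 8/7 + 126.984ms (2/7)
5. 634.921ms @ 10/7 + 253.968ms (4/7)
6. 888.889ms @ 2 + 126.984ms (2/7)
7. 1015.873ms @ 16/7 + 126.984ms (2/7)
8. 1142.857ms @ 18/7 + 126.984ms (2/7)
9. 1269.841ms @ 20/7 + 126.984ms (2/7)
10. 1396.825ms @ 22/7 + 126.984ms (2/7)
11. 1523.81ms @ 24/7 + 126.984ms (2/7)
12. 1650.794ms @ 26/7 + 126.984ms (2/7)

note 6 onset = 2b = 888.889ms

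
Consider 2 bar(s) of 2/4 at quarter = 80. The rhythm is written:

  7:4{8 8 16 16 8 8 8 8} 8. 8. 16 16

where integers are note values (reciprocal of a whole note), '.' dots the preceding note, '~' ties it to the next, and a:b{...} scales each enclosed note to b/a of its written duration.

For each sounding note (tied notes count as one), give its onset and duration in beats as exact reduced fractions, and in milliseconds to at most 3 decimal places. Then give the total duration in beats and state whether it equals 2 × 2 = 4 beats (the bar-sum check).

1) 0.0ms=0b +214.286ms=2/7b
2) 214.286ms=2/7b +214.286ms=2/7b
3) 428.571ms=4/7b +107.143ms=1/7b
4) 535.714ms=5/7b +107.143ms=1/7b
5) 642.857ms=6/7b +214.286ms=2/7b
6) 857.143ms=8/7b +214.286ms=2/7b
7) 1071.429ms=10/7b +214.286ms=2/7b
8) 1285.714ms=12/7b +214.286ms=2/7b
9) 1500.0ms=2b +562.5ms=3/4b
10) 2062.5ms=11/4b +562.5ms=3/4b
11) 2625.0ms=7/2b +187.5ms=1/4b
12) 2812.5ms=15/4b +187.5ms=1/4b
Σ=4b of 4 (80bpm 2/4) — PASS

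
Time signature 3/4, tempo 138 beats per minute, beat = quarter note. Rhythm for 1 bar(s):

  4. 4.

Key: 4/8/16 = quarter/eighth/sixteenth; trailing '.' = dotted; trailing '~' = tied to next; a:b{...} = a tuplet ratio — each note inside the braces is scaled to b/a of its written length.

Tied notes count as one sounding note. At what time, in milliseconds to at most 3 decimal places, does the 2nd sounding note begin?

1. 0.0ms @ 0 + 652.174ms (3/2)
2. 652.174ms @ 3/2 + 652.174ms (3/2)

note 2 onset = 3/2b = 652.174ms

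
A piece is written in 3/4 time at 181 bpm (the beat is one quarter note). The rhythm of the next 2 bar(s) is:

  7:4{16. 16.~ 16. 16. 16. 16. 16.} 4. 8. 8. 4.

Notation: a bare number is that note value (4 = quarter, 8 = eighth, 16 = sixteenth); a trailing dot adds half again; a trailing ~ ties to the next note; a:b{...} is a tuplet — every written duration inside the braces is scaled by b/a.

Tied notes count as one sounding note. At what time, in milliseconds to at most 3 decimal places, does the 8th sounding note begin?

note 8 onset = 3b = 994.475ms

1. 0.0ms @ 0 + 71.034ms (3/14)
2. 71.034ms @ 3/14 + 142.068ms (3/7)
3. 213.102ms @ 9/14 + 71.034ms (3/14)
4. 284.136ms @ 6/7 + 71.034ms (3/14)
5. 355.17ms @ 15/14 + 71.034ms (3/14)
6. 426.204ms @ 9/7 + 71.034ms (3/14)
7. 497.238ms @ 3/2 + 497.238ms (3/2)
8. 994.475ms @ 3 + 248.619ms (3/4)
9. 1243.094ms @ 15/4 + 248.619ms (3/4)
10. 1491.713ms @ 9/2 + 497.238ms (3/2)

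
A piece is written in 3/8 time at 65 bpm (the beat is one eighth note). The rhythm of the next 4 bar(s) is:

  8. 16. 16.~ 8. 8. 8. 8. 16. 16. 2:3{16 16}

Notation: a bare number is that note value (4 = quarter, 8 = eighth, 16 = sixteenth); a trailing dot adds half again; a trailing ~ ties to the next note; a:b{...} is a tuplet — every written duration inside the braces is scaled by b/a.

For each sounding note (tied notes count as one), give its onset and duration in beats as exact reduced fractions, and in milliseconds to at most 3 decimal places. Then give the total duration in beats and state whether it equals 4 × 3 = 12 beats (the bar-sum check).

1) 0.0ms=0b +1384.615ms=3/2b
2) 1384.615ms=3/2b +692.308ms=3/4b
3) 2076.923ms=9/4b +2076.923ms=9/4b
4) 4153.846ms=9/2b +1384.615ms=3/2b
5) 5538.462ms=6b +1384.615ms=3/2b
6) 6923.077ms=15/2b +1384.615ms=3/2b
7) 8307.692ms=9b +692.308ms=3/4b
8) 9000.0ms=39/4b +692.308ms=3/4b
9) 9692.308ms=21/2b +692.308ms=3/4b
10) 10384.615ms=45/4b +692.308ms=3/4b
Σ=12b of 12 (65bpm 3/8) — PASS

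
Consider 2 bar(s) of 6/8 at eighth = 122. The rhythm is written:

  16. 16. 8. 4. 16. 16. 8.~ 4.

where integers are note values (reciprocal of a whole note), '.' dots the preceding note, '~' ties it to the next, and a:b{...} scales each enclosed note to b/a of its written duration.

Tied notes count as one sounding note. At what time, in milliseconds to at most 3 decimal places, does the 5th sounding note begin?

note 5 onset = 6b = 2950.82ms

1. 0.0ms @ 0 + 368.852ms (3/4)
2. 368.852ms @ 3/4 + 368.852ms (3/4)
3. 737.705ms @ 3/2 + 737.705ms (3/2)
4. 1475.41ms @ 3 + 1475.41ms (3)
5. 2950.82ms @ 6 + 368.852ms (3/4)
6. 3319.672ms @ 27/4 + 368.852ms (3/4)
7. 3688.525ms @ 15/2 + 2213.115ms (9/2)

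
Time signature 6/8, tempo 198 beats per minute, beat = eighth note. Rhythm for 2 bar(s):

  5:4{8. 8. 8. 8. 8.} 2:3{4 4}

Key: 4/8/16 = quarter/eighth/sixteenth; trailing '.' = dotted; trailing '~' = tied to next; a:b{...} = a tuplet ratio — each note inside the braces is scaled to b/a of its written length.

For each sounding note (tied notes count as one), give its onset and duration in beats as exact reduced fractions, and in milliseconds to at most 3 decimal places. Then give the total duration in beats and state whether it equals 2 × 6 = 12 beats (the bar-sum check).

1) 0.0ms=0b +363.636ms=6/5b
2) 363.636ms=6/5b +363.636ms=6/5b
3) 727.273ms=12/5b +363.636ms=6/5b
4) 1090.909ms=18/5b +363.636ms=6/5b
5) 1454.545ms=24/5b +363.636ms=6/5b
6) 1818.182ms=6b +909.091ms=3b
7) 2727.273ms=9b +909.091ms=3b
Σ=12b of 12 (198bpm 6/8) — PASS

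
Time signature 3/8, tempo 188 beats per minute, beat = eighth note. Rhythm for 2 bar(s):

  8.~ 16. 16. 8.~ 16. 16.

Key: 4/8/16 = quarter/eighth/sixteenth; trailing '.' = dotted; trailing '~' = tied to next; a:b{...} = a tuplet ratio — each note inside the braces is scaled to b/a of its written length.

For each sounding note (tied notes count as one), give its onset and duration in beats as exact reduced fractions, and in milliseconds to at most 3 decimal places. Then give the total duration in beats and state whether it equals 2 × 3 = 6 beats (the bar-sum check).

1) 0.0ms=0b +718.085ms=9/4b
2) 718.085ms=9/4b +239.362ms=3/4b
3) 957.447ms=3b +718.085ms=9/4b
4) 1675.532ms=21/4b +239.362ms=3/4b
Σ=6b of 6 (188bpm 3/8) — PASS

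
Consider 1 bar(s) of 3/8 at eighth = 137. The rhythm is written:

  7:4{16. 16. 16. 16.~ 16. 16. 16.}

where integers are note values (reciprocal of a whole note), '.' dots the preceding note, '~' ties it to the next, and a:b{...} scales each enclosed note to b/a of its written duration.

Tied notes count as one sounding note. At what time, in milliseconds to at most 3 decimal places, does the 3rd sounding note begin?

note 3 onset = 6/7b = 375.391ms

1. 0.0ms @ 0 + 187.696ms (3/7)
2. 187.696ms @ 3/7 + 187.696ms (3/7)
3. 375.391ms @ 6/7 + 187.696ms (3/7)
4. 563.087ms @ 9/7 + 375.391ms (6/7)
5. 938.478ms @ 15/7 + 187.696ms (3/7)
6. 1126.173ms @ 18/7 + 187.696ms (3/7)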